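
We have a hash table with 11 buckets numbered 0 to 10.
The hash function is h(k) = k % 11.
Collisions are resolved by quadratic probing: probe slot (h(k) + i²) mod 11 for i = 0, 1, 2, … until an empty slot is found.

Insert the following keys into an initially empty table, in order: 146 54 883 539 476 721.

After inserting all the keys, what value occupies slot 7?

476

Insert 146: h=3, slot 3 empty => index 3.
Insert 54: h=10, slot 10 empty => index 10.
Insert 883: h=3, slot 3 occupied => index 4.
Insert 539: h=0, slot 0 empty => index 0.
Insert 476: h=3, slots 3,4 occupied => index 7.
Insert 721: h=6, slot 6 empty => index 6.
Table: [539, -, -, 146, 883, -, 721, 476, -, -, 54]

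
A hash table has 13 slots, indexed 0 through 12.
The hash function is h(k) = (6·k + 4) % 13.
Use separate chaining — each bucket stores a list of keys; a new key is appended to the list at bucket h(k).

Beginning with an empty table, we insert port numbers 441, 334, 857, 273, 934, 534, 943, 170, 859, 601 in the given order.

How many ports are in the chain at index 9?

1

Insert 441: h=11, bucket 11 empty → new chain.
Insert 334: h=6, bucket 6 empty → new chain.
Insert 857: h=11, bucket 11 nonempty → append to chain.
Insert 273: h=4, bucket 4 empty → new chain.
Insert 934: h=5, bucket 5 empty → new chain.
Insert 534: h=10, bucket 10 empty → new chain.
Insert 943: h=7, bucket 7 empty → new chain.
Insert 170: h=10, bucket 10 nonempty → append to chain.
Insert 859: h=10, bucket 10 nonempty → append to chain.
Insert 601: h=9, bucket 9 empty → new chain.
Final buckets:
0: .
1: .
2: .
3: .
4: 273
5: 934
6: 334
7: 943
8: .
9: 601
10: 534 -> 170 -> 859
11: 441 -> 857
12: .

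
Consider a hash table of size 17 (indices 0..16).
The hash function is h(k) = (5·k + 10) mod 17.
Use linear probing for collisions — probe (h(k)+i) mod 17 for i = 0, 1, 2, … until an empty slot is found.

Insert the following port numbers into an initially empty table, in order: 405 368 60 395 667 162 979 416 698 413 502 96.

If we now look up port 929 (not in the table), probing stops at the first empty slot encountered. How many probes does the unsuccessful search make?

405 hashes to 12; slot 12 is free => place at 12.
368 hashes to 14; slot 14 is free => place at 14.
60 hashes to 4; slot 4 is free => place at 4.
395 hashes to 13; slot 13 is free => place at 13.
667 hashes to 13; 13,14 taken => place at 15.
162 hashes to 4; 4 taken => place at 5.
979 hashes to 9; slot 9 is free => place at 9.
416 hashes to 16; slot 16 is free => place at 16.
698 hashes to 15; 15,16 taken => place at 0.
413 hashes to 1; slot 1 is free => place at 1.
502 hashes to 4; 4,5 taken => place at 6.
96 hashes to 14; 14,15,16,0,1 taken => place at 2.
Table: [698, 413, 96, ., 60, 162, 502, ., ., 979, ., ., 405, 395, 368, 667, 416]
Lookup 929: h=14, probe 14,15,16,0,1,2,3 → slot 3 empty, not found.

7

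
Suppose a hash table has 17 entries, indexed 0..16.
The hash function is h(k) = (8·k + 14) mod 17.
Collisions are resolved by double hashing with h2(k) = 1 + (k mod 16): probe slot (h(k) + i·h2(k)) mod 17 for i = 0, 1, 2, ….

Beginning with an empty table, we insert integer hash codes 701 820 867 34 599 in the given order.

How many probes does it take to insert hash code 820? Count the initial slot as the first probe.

Insert 701: h=12, slot 12 empty -> index 12.
Insert 820: h=12, h2=5, slot 12 occupied -> index 0.
Insert 867: h=14, slot 14 empty -> index 14.
Insert 34: h=14, h2=3, slots 14,0 occupied -> index 3.
Insert 599: h=12, h2=8, slots 12,3 occupied -> index 11.
Table: [820, _, _, 34, _, _, _, _, _, _, _, 599, 701, _, 867, _, _]

2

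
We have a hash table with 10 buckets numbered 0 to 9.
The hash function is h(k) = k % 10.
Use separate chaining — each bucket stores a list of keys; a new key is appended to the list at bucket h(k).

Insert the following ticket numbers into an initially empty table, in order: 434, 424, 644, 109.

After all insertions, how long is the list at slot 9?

434 -> bucket 4
424 -> bucket 4 (collision)
644 -> bucket 4 (collision)
109 -> bucket 9
Final buckets:
0: —
1: —
2: —
3: —
4: 434 -> 424 -> 644
5: —
6: —
7: —
8: —
9: 109

1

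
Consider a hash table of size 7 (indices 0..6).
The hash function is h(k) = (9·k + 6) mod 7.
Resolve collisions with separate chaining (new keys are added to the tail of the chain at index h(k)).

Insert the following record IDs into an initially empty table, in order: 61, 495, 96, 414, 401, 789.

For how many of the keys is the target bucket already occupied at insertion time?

Insert 61: h=2, bucket 2 empty → new chain.
Insert 495: h=2, bucket 2 nonempty → append to chain.
Insert 96: h=2, bucket 2 nonempty → append to chain.
Insert 414: h=1, bucket 1 empty → new chain.
Insert 401: h=3, bucket 3 empty → new chain.
Insert 789: h=2, bucket 2 nonempty → append to chain.
Final buckets:
0: ∅
1: 414
2: 61 -> 495 -> 96 -> 789
3: 401
4: ∅
5: ∅
6: ∅

3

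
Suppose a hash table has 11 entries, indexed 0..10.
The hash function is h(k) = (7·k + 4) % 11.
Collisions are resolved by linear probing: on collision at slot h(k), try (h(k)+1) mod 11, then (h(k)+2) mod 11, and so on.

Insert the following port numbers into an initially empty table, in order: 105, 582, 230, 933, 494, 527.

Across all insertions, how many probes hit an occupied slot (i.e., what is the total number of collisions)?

105: h=2 => slot 2
582: h=8 => slot 8
230: h=8, probe 8,9 => slot 9
933: h=1 => slot 1
494: h=8, probe 8,9,10 => slot 10
527: h=8, probe 8,9,10,0 => slot 0
Table: [527, 933, 105, ∅, ∅, ∅, ∅, ∅, 582, 230, 494]

6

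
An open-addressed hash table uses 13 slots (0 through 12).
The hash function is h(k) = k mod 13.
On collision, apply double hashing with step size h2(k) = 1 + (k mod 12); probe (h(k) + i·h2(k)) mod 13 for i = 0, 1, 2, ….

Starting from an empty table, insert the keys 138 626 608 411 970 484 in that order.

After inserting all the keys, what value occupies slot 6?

138: h=8 → slot 8
626: h=2 → slot 2
608: h=10 → slot 10
411: h=8, h2=4, probe 8,12 → slot 12
970: h=8, h2=11, probe 8,6 → slot 6
484: h=3 → slot 3
Table: [—, —, 626, 484, —, —, 970, —, 138, —, 608, —, 411]

970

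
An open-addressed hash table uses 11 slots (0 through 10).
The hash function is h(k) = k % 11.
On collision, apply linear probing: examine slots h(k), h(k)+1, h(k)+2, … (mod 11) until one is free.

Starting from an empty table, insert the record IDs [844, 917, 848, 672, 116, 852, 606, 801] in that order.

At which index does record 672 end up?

Insert 844: h=8, slot 8 empty → index 8.
Insert 917: h=4, slot 4 empty → index 4.
Insert 848: h=1, slot 1 empty → index 1.
Insert 672: h=1, slot 1 occupied → index 2.
Insert 116: h=6, slot 6 empty → index 6.
Insert 852: h=5, slot 5 empty → index 5.
Insert 606: h=1, slots 1,2 occupied → index 3.
Insert 801: h=9, slot 9 empty → index 9.
Table: [., 848, 672, 606, 917, 852, 116, ., 844, 801, .]

2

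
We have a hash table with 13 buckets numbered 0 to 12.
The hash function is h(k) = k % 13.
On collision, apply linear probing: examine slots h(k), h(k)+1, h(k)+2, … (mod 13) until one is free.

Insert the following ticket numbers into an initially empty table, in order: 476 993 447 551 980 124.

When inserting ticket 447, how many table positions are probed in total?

476: h=8 => slot 8
993: h=5 => slot 5
447: h=5, probe 5,6 => slot 6
551: h=5, probe 5,6,7 => slot 7
980: h=5, probe 5,6,7,8,9 => slot 9
124: h=7, probe 7,8,9,10 => slot 10
Table: [., ., ., ., ., 993, 447, 551, 476, 980, 124, ., .]

2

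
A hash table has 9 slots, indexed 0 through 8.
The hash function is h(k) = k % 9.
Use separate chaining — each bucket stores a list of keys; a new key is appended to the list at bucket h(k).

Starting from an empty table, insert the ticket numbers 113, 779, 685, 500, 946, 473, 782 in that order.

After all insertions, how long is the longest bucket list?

113 → bucket 5
779 → bucket 5 (collision)
685 → bucket 1
500 → bucket 5 (collision)
946 → bucket 1 (collision)
473 → bucket 5 (collision)
782 → bucket 8
Final buckets:
0: .
1: 685 -> 946
2: .
3: .
4: .
5: 113 -> 779 -> 500 -> 473
6: .
7: .
8: 782

4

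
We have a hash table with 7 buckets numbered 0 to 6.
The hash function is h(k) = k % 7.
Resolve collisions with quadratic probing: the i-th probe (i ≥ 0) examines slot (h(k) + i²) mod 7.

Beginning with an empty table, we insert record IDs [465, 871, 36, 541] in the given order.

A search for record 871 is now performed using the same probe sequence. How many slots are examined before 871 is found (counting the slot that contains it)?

465 hashes to 3; slot 3 is free -> place at 3.
871 hashes to 3; 3 taken -> place at 4.
36 hashes to 1; slot 1 is free -> place at 1.
541 hashes to 2; slot 2 is free -> place at 2.
Table: [∅, 36, 541, 465, 871, ∅, ∅]
Lookup 871: h=3, probe 3,4 → found at 4.

2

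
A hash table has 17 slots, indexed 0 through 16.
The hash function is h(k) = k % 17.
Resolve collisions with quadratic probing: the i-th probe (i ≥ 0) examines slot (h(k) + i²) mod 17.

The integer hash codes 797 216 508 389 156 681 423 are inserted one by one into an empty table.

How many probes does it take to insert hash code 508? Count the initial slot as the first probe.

797: h=15 => slot 15
216: h=12 => slot 12
508: h=15, probe 15,16 => slot 16
389: h=15, probe 15,16,2 => slot 2
156: h=3 => slot 3
681: h=1 => slot 1
423: h=15, probe 15,16,2,7 => slot 7
Table: [_, 681, 389, 156, _, _, _, 423, _, _, _, _, 216, _, _, 797, 508]

2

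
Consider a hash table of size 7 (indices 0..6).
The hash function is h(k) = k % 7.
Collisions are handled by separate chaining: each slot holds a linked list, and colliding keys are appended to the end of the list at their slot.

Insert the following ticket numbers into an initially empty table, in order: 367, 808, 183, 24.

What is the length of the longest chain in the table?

3

Insert 367: h=3, bucket 3 empty -> new chain.
Insert 808: h=3, bucket 3 nonempty -> append to chain.
Insert 183: h=1, bucket 1 empty -> new chain.
Insert 24: h=3, bucket 3 nonempty -> append to chain.
Final buckets:
0: _
1: 183
2: _
3: 367 -> 808 -> 24
4: _
5: _
6: _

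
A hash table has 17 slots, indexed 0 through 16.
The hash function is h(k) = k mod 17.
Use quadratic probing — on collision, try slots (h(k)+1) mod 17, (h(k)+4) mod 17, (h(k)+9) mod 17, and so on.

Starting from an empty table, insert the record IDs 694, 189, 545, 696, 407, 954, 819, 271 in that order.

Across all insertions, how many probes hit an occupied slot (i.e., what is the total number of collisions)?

6

694: h=14 -> slot 14
189: h=2 -> slot 2
545: h=1 -> slot 1
696: h=16 -> slot 16
407: h=16, probe 16,0 -> slot 0
954: h=2, probe 2,3 -> slot 3
819: h=3, probe 3,4 -> slot 4
271: h=16, probe 16,0,3,8 -> slot 8
Table: [407, 545, 189, 954, 819, —, —, —, 271, —, —, —, —, —, 694, —, 696]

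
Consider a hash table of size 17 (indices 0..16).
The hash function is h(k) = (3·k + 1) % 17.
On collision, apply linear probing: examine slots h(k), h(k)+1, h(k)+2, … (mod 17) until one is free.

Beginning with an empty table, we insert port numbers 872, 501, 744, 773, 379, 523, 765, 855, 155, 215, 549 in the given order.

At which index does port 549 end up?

4

872 hashes to 16; slot 16 is free → place at 16.
501 hashes to 8; slot 8 is free → place at 8.
744 hashes to 6; slot 6 is free → place at 6.
773 hashes to 8; 8 taken → place at 9.
379 hashes to 16; 16 taken → place at 0.
523 hashes to 6; 6 taken → place at 7.
765 hashes to 1; slot 1 is free → place at 1.
855 hashes to 16; 16,0,1 taken → place at 2.
155 hashes to 7; 7,8,9 taken → place at 10.
215 hashes to 0; 0,1,2 taken → place at 3.
549 hashes to 16; 16,0,1,2,3 taken → place at 4.
Table: [379, 765, 855, 215, 549, _, 744, 523, 501, 773, 155, _, _, _, _, _, 872]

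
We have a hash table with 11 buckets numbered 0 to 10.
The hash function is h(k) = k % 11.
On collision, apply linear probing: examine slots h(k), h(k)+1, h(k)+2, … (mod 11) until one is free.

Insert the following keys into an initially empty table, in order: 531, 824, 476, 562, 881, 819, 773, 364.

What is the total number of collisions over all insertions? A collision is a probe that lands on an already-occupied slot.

11

531: h=3 → slot 3
824: h=10 → slot 10
476: h=3, probe 3,4 → slot 4
562: h=1 → slot 1
881: h=1, probe 1,2 → slot 2
819: h=5 → slot 5
773: h=3, probe 3,4,5,6 → slot 6
364: h=1, probe 1,2,3,4,5,6,7 → slot 7
Table: [—, 562, 881, 531, 476, 819, 773, 364, —, —, 824]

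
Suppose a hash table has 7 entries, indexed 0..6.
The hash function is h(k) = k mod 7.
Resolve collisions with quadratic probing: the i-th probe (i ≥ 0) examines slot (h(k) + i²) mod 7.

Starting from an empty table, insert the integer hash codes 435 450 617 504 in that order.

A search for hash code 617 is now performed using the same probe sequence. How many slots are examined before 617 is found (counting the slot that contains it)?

3

435 hashes to 1; slot 1 is free -> place at 1.
450 hashes to 2; slot 2 is free -> place at 2.
617 hashes to 1; 1,2 taken -> place at 5.
504 hashes to 0; slot 0 is free -> place at 0.
Table: [504, 435, 450, ., ., 617, .]
Lookup 617: h=1, probe 1,2,5 → found at 5.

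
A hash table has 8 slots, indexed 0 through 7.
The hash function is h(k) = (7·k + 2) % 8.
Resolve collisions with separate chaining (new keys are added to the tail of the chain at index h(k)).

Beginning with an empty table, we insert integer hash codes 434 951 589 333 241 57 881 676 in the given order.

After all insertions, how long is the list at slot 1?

Insert 434: h=0, bucket 0 empty -> new chain.
Insert 951: h=3, bucket 3 empty -> new chain.
Insert 589: h=5, bucket 5 empty -> new chain.
Insert 333: h=5, bucket 5 nonempty -> append to chain.
Insert 241: h=1, bucket 1 empty -> new chain.
Insert 57: h=1, bucket 1 nonempty -> append to chain.
Insert 881: h=1, bucket 1 nonempty -> append to chain.
Insert 676: h=6, bucket 6 empty -> new chain.
Final buckets:
0: 434
1: 241 -> 57 -> 881
2: —
3: 951
4: —
5: 589 -> 333
6: 676
7: —

3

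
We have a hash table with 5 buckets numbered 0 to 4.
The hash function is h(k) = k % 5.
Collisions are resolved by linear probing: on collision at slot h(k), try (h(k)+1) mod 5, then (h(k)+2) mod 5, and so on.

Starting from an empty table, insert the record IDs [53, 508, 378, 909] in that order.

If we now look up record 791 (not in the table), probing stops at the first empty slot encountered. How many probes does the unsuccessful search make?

53 hashes to 3; slot 3 is free => place at 3.
508 hashes to 3; 3 taken => place at 4.
378 hashes to 3; 3,4 taken => place at 0.
909 hashes to 4; 4,0 taken => place at 1.
Table: [378, 909, ., 53, 508]
Lookup 791: h=1, probe 1,2 → slot 2 empty, not found.

2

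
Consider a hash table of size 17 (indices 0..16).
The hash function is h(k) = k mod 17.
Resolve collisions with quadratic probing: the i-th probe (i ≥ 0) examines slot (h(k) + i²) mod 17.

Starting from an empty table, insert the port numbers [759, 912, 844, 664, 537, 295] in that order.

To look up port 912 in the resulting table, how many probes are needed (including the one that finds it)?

2

Insert 759: h=11, slot 11 empty => index 11.
Insert 912: h=11, slot 11 occupied => index 12.
Insert 844: h=11, slots 11,12 occupied => index 15.
Insert 664: h=1, slot 1 empty => index 1.
Insert 537: h=10, slot 10 empty => index 10.
Insert 295: h=6, slot 6 empty => index 6.
Table: [-, 664, -, -, -, -, 295, -, -, -, 537, 759, 912, -, -, 844, -]
Lookup 912: h=11, probe 11,12 → found at 12.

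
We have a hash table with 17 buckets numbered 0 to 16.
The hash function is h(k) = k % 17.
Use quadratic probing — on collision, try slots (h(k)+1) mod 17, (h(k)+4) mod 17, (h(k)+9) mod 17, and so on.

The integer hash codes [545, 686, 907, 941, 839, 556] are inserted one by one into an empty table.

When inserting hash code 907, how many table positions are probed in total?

545 hashes to 1; slot 1 is free → place at 1.
686 hashes to 6; slot 6 is free → place at 6.
907 hashes to 6; 6 taken → place at 7.
941 hashes to 6; 6,7 taken → place at 10.
839 hashes to 6; 6,7,10 taken → place at 15.
556 hashes to 12; slot 12 is free → place at 12.
Table: [—, 545, —, —, —, —, 686, 907, —, —, 941, —, 556, —, —, 839, —]

2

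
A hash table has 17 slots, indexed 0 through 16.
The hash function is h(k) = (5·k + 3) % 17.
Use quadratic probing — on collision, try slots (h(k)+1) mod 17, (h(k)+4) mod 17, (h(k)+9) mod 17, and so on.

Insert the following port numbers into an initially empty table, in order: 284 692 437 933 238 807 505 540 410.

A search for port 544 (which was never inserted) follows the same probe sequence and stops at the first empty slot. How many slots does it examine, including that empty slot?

3

Insert 284: h=12, slot 12 empty → index 12.
Insert 692: h=12, slot 12 occupied → index 13.
Insert 437: h=12, slots 12,13 occupied → index 16.
Insert 933: h=10, slot 10 empty → index 10.
Insert 238: h=3, slot 3 empty → index 3.
Insert 807: h=9, slot 9 empty → index 9.
Insert 505: h=12, slots 12,13,16 occupied → index 4.
Insert 540: h=0, slot 0 empty → index 0.
Insert 410: h=13, slot 13 occupied → index 14.
Table: [540, ∅, ∅, 238, 505, ∅, ∅, ∅, ∅, 807, 933, ∅, 284, 692, 410, ∅, 437]
Lookup 544: h=3, probe 3,4,7 → slot 7 empty, not found.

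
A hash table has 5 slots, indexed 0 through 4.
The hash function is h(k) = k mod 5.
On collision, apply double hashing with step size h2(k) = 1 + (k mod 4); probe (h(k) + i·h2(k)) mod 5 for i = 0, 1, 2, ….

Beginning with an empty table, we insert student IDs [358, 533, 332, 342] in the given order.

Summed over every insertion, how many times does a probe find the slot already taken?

4

Insert 358: h=3, slot 3 empty -> index 3.
Insert 533: h=3, h2=2, slot 3 occupied -> index 0.
Insert 332: h=2, slot 2 empty -> index 2.
Insert 342: h=2, h2=3, slots 2,0,3 occupied -> index 1.
Table: [533, 342, 332, 358, .]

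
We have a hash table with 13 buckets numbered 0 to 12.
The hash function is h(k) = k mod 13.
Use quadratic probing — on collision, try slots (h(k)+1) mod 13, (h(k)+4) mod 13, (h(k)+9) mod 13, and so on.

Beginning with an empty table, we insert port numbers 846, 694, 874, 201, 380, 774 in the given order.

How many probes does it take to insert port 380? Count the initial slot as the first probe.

Insert 846: h=1, slot 1 empty => index 1.
Insert 694: h=5, slot 5 empty => index 5.
Insert 874: h=3, slot 3 empty => index 3.
Insert 201: h=6, slot 6 empty => index 6.
Insert 380: h=3, slot 3 occupied => index 4.
Insert 774: h=7, slot 7 empty => index 7.
Table: [—, 846, —, 874, 380, 694, 201, 774, —, —, —, —, —]

2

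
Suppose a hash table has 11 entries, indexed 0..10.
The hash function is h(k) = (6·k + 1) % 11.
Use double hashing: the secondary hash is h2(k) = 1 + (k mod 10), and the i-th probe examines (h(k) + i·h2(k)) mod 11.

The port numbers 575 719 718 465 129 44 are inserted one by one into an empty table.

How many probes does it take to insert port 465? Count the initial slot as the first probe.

575: h=8 => slot 8
719: h=3 => slot 3
718: h=8, h2=9, probe 8,6 => slot 6
465: h=8, h2=6, probe 8,3,9 => slot 9
129: h=5 => slot 5
44: h=1 => slot 1
Table: [., 44, ., 719, ., 129, 718, ., 575, 465, .]

3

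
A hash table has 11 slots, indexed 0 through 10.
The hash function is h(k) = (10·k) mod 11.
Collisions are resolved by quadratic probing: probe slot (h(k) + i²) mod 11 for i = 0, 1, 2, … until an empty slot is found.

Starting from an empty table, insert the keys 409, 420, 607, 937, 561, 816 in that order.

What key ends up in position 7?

Insert 409: h=9, slot 9 empty -> index 9.
Insert 420: h=9, slot 9 occupied -> index 10.
Insert 607: h=9, slots 9,10 occupied -> index 2.
Insert 937: h=9, slots 9,10,2 occupied -> index 7.
Insert 561: h=0, slot 0 empty -> index 0.
Insert 816: h=9, slots 9,10,2,7 occupied -> index 3.
Table: [561, —, 607, 816, —, —, —, 937, —, 409, 420]

937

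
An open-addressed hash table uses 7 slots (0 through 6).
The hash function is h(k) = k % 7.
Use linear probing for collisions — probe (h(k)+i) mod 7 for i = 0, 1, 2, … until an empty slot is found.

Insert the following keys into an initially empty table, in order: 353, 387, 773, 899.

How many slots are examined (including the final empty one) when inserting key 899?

353 hashes to 3; slot 3 is free => place at 3.
387 hashes to 2; slot 2 is free => place at 2.
773 hashes to 3; 3 taken => place at 4.
899 hashes to 3; 3,4 taken => place at 5.
Table: [_, _, 387, 353, 773, 899, _]

3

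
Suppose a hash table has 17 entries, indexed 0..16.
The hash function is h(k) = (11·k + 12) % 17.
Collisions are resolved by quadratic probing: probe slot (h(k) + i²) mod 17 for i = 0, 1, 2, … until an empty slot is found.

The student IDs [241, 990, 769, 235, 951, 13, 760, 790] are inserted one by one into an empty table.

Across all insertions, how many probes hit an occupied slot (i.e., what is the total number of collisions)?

241 hashes to 11; slot 11 is free → place at 11.
990 hashes to 5; slot 5 is free → place at 5.
769 hashes to 5; 5 taken → place at 6.
235 hashes to 13; slot 13 is free → place at 13.
951 hashes to 1; slot 1 is free → place at 1.
13 hashes to 2; slot 2 is free → place at 2.
760 hashes to 8; slot 8 is free → place at 8.
790 hashes to 15; slot 15 is free → place at 15.
Table: [∅, 951, 13, ∅, ∅, 990, 769, ∅, 760, ∅, ∅, 241, ∅, 235, ∅, 790, ∅]

1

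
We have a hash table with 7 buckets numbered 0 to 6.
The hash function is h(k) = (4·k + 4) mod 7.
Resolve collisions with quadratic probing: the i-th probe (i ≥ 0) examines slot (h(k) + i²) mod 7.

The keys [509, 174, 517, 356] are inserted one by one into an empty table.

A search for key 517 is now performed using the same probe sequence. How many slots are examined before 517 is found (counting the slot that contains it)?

Insert 509: h=3, slot 3 empty -> index 3.
Insert 174: h=0, slot 0 empty -> index 0.
Insert 517: h=0, slot 0 occupied -> index 1.
Insert 356: h=0, slots 0,1 occupied -> index 4.
Table: [174, 517, ∅, 509, 356, ∅, ∅]
Lookup 517: h=0, probe 0,1 → found at 1.

2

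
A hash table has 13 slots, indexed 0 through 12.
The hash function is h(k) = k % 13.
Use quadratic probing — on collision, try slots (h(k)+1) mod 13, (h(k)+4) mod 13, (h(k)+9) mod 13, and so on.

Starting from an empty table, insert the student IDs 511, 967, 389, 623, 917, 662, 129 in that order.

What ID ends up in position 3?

511 hashes to 4; slot 4 is free => place at 4.
967 hashes to 5; slot 5 is free => place at 5.
389 hashes to 12; slot 12 is free => place at 12.
623 hashes to 12; 12 taken => place at 0.
917 hashes to 7; slot 7 is free => place at 7.
662 hashes to 12; 12,0 taken => place at 3.
129 hashes to 12; 12,0,3 taken => place at 8.
Table: [623, _, _, 662, 511, 967, _, 917, 129, _, _, _, 389]

662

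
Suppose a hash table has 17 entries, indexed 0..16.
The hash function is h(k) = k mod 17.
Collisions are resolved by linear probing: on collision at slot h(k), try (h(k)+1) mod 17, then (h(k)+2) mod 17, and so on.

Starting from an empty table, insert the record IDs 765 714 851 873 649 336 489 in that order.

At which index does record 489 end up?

765: h=0 → slot 0
714: h=0, probe 0,1 → slot 1
851: h=1, probe 1,2 → slot 2
873: h=6 → slot 6
649: h=3 → slot 3
336: h=13 → slot 13
489: h=13, probe 13,14 → slot 14
Table: [765, 714, 851, 649, ∅, ∅, 873, ∅, ∅, ∅, ∅, ∅, ∅, 336, 489, ∅, ∅]

14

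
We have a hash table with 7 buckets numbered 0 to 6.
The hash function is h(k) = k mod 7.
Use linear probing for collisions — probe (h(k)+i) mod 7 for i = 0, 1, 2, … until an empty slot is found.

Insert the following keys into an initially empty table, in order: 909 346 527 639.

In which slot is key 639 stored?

909 hashes to 6; slot 6 is free -> place at 6.
346 hashes to 3; slot 3 is free -> place at 3.
527 hashes to 2; slot 2 is free -> place at 2.
639 hashes to 2; 2,3 taken -> place at 4.
Table: [_, _, 527, 346, 639, _, 909]

4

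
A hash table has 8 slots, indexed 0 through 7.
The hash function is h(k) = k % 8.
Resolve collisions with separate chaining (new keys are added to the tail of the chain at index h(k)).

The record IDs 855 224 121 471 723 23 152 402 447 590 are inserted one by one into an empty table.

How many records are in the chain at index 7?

4

855 -> bucket 7
224 -> bucket 0
121 -> bucket 1
471 -> bucket 7 (collision)
723 -> bucket 3
23 -> bucket 7 (collision)
152 -> bucket 0 (collision)
402 -> bucket 2
447 -> bucket 7 (collision)
590 -> bucket 6
Final buckets:
0: 224 -> 152
1: 121
2: 402
3: 723
4: —
5: —
6: 590
7: 855 -> 471 -> 23 -> 447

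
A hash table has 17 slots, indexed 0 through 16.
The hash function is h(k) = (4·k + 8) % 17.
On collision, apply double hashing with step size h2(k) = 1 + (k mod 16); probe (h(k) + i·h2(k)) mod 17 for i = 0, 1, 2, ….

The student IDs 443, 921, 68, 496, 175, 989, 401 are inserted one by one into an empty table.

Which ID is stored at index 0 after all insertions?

989

443 hashes to 12; slot 12 is free => place at 12.
921 hashes to 3; slot 3 is free => place at 3.
68 hashes to 8; slot 8 is free => place at 8.
496 hashes to 3, h2=1; 3 taken => place at 4.
175 hashes to 11; slot 11 is free => place at 11.
989 hashes to 3, h2=14; 3 taken => place at 0.
401 hashes to 14; slot 14 is free => place at 14.
Table: [989, ∅, ∅, 921, 496, ∅, ∅, ∅, 68, ∅, ∅, 175, 443, ∅, 401, ∅, ∅]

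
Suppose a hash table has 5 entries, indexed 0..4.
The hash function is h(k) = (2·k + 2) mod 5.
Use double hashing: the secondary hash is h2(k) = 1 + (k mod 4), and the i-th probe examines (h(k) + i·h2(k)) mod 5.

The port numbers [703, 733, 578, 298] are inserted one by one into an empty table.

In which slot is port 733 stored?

703 hashes to 3; slot 3 is free -> place at 3.
733 hashes to 3, h2=2; 3 taken -> place at 0.
578 hashes to 3, h2=3; 3 taken -> place at 1.
298 hashes to 3, h2=3; 3,1 taken -> place at 4.
Table: [733, 578, ∅, 703, 298]

0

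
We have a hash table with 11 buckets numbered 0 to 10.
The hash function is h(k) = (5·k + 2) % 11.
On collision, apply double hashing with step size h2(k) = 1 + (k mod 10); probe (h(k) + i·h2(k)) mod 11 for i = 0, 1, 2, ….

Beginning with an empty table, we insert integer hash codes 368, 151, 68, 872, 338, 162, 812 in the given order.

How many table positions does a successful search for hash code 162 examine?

Insert 368: h=5, slot 5 empty → index 5.
Insert 151: h=9, slot 9 empty → index 9.
Insert 68: h=1, slot 1 empty → index 1.
Insert 872: h=6, slot 6 empty → index 6.
Insert 338: h=9, h2=9, slot 9 occupied → index 7.
Insert 162: h=9, h2=3, slots 9,1 occupied → index 4.
Insert 812: h=3, slot 3 empty → index 3.
Table: [_, 68, _, 812, 162, 368, 872, 338, _, 151, _]
Lookup 162: h=9, h2=3, probe 9,1,4 → found at 4.

3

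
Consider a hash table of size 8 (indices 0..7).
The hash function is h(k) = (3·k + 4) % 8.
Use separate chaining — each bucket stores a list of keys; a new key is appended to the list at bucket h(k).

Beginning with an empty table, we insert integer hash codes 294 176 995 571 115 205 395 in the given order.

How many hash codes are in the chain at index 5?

4

294 -> bucket 6
176 -> bucket 4
995 -> bucket 5
571 -> bucket 5 (collision)
115 -> bucket 5 (collision)
205 -> bucket 3
395 -> bucket 5 (collision)
Final buckets:
0: .
1: .
2: .
3: 205
4: 176
5: 995 -> 571 -> 115 -> 395
6: 294
7: .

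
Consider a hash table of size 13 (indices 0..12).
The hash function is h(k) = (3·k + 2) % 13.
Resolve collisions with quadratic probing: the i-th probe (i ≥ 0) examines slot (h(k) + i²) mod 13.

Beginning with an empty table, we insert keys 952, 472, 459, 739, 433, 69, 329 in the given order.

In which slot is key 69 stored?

10

952 hashes to 11; slot 11 is free -> place at 11.
472 hashes to 1; slot 1 is free -> place at 1.
459 hashes to 1; 1 taken -> place at 2.
739 hashes to 9; slot 9 is free -> place at 9.
433 hashes to 1; 1,2 taken -> place at 5.
69 hashes to 1; 1,2,5 taken -> place at 10.
329 hashes to 1; 1,2,5,10 taken -> place at 4.
Table: [., 472, 459, ., 329, 433, ., ., ., 739, 69, 952, .]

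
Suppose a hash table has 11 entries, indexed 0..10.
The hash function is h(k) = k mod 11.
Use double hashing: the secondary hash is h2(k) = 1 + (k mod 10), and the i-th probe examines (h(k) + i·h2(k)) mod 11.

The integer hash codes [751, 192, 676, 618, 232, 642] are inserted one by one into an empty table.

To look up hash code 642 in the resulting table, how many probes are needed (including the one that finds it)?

2

751 hashes to 3; slot 3 is free → place at 3.
192 hashes to 5; slot 5 is free → place at 5.
676 hashes to 5, h2=7; 5 taken → place at 1.
618 hashes to 2; slot 2 is free → place at 2.
232 hashes to 1, h2=3; 1 taken → place at 4.
642 hashes to 4, h2=3; 4 taken → place at 7.
Table: [-, 676, 618, 751, 232, 192, -, 642, -, -, -]
Lookup 642: h=4, h2=3, probe 4,7 → found at 7.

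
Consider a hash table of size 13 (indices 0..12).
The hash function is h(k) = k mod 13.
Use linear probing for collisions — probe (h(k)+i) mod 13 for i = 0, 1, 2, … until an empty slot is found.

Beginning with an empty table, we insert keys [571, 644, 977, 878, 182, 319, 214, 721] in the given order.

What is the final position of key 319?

9

571: h=12 → slot 12
644: h=7 → slot 7
977: h=2 → slot 2
878: h=7, probe 7,8 → slot 8
182: h=0 → slot 0
319: h=7, probe 7,8,9 → slot 9
214: h=6 → slot 6
721: h=6, probe 6,7,8,9,10 → slot 10
Table: [182, ., 977, ., ., ., 214, 644, 878, 319, 721, ., 571]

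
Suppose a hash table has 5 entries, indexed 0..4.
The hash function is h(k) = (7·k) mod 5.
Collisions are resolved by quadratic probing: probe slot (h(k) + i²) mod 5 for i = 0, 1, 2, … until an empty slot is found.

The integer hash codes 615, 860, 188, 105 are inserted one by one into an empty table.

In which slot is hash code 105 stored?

615: h=0 => slot 0
860: h=0, probe 0,1 => slot 1
188: h=1, probe 1,2 => slot 2
105: h=0, probe 0,1,4 => slot 4
Table: [615, 860, 188, ∅, 105]

4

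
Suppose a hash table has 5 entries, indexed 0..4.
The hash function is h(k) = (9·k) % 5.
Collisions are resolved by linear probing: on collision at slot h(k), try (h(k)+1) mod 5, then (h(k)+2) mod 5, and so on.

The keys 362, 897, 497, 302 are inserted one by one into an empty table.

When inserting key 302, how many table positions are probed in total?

362: h=3 -> slot 3
897: h=3, probe 3,4 -> slot 4
497: h=3, probe 3,4,0 -> slot 0
302: h=3, probe 3,4,0,1 -> slot 1
Table: [497, 302, —, 362, 897]

4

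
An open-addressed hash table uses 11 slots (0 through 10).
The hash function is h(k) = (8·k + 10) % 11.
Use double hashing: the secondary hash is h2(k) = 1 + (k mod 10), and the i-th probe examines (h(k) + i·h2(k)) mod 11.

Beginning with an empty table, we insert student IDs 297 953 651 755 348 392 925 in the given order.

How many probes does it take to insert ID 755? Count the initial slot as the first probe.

297 hashes to 10; slot 10 is free => place at 10.
953 hashes to 0; slot 0 is free => place at 0.
651 hashes to 4; slot 4 is free => place at 4.
755 hashes to 0, h2=6; 0 taken => place at 6.
348 hashes to 0, h2=9; 0 taken => place at 9.
392 hashes to 0, h2=3; 0 taken => place at 3.
925 hashes to 7; slot 7 is free => place at 7.
Table: [953, ., ., 392, 651, ., 755, 925, ., 348, 297]

2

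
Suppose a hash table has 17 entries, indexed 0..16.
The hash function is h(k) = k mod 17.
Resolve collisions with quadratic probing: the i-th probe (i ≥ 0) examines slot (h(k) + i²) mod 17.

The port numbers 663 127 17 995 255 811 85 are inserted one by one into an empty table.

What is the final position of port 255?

663 hashes to 0; slot 0 is free → place at 0.
127 hashes to 8; slot 8 is free → place at 8.
17 hashes to 0; 0 taken → place at 1.
995 hashes to 9; slot 9 is free → place at 9.
255 hashes to 0; 0,1 taken → place at 4.
811 hashes to 12; slot 12 is free → place at 12.
85 hashes to 0; 0,1,4,9 taken → place at 16.
Table: [663, 17, _, _, 255, _, _, _, 127, 995, _, _, 811, _, _, _, 85]

4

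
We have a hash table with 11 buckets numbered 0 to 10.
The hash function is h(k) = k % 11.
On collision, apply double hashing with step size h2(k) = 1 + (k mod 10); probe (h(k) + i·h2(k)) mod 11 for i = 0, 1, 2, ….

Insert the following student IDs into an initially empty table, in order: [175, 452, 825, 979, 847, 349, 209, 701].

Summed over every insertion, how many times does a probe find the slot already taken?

175 hashes to 10; slot 10 is free => place at 10.
452 hashes to 1; slot 1 is free => place at 1.
825 hashes to 0; slot 0 is free => place at 0.
979 hashes to 0, h2=10; 0,10 taken => place at 9.
847 hashes to 0, h2=8; 0 taken => place at 8.
349 hashes to 8, h2=10; 8 taken => place at 7.
209 hashes to 0, h2=10; 0,10,9,8,7 taken => place at 6.
701 hashes to 8, h2=2; 8,10,1 taken => place at 3.
Table: [825, 452, -, 701, -, -, 209, 349, 847, 979, 175]

12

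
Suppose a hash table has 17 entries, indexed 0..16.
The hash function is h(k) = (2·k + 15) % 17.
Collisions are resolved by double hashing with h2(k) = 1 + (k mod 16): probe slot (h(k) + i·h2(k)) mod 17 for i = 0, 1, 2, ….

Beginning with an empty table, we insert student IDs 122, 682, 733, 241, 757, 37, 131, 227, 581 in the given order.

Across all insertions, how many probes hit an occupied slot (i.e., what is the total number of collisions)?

Insert 122: h=4, slot 4 empty → index 4.
Insert 682: h=2, slot 2 empty → index 2.
Insert 733: h=2, h2=14, slot 2 occupied → index 16.
Insert 241: h=4, h2=2, slot 4 occupied → index 6.
Insert 757: h=16, h2=6, slot 16 occupied → index 5.
Insert 37: h=4, h2=6, slot 4 occupied → index 10.
Insert 131: h=5, h2=4, slot 5 occupied → index 9.
Insert 227: h=10, h2=4, slot 10 occupied → index 14.
Insert 581: h=4, h2=6, slots 4,10,16,5 occupied → index 11.
Table: [_, _, 682, _, 122, 757, 241, _, _, 131, 37, 581, _, _, 227, _, 733]

10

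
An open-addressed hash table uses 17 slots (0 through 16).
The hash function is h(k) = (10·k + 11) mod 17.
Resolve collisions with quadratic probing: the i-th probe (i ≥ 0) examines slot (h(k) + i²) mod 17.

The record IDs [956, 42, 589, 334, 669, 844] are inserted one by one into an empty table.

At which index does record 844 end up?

11

956 hashes to 0; slot 0 is free → place at 0.
42 hashes to 6; slot 6 is free → place at 6.
589 hashes to 2; slot 2 is free → place at 2.
334 hashes to 2; 2 taken → place at 3.
669 hashes to 3; 3 taken → place at 4.
844 hashes to 2; 2,3,6 taken → place at 11.
Table: [956, -, 589, 334, 669, -, 42, -, -, -, -, 844, -, -, -, -, -]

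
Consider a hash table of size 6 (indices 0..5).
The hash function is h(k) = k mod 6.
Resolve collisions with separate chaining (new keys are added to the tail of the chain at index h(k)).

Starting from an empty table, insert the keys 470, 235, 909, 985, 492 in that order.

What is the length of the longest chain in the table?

2

Insert 470: h=2, bucket 2 empty → new chain.
Insert 235: h=1, bucket 1 empty → new chain.
Insert 909: h=3, bucket 3 empty → new chain.
Insert 985: h=1, bucket 1 nonempty → append to chain.
Insert 492: h=0, bucket 0 empty → new chain.
Final buckets:
0: 492
1: 235 -> 985
2: 470
3: 909
4: _
5: _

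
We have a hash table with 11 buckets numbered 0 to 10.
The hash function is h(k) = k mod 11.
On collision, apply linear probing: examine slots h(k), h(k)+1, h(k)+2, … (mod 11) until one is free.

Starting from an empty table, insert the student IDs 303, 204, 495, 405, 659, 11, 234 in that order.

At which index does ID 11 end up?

1

303 hashes to 6; slot 6 is free → place at 6.
204 hashes to 6; 6 taken → place at 7.
495 hashes to 0; slot 0 is free → place at 0.
405 hashes to 9; slot 9 is free → place at 9.
659 hashes to 10; slot 10 is free → place at 10.
11 hashes to 0; 0 taken → place at 1.
234 hashes to 3; slot 3 is free → place at 3.
Table: [495, 11, _, 234, _, _, 303, 204, _, 405, 659]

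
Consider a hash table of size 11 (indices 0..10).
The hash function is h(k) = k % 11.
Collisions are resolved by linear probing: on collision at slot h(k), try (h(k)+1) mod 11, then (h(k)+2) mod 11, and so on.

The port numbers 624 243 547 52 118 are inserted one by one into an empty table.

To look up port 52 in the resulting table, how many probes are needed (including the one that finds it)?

624 hashes to 8; slot 8 is free → place at 8.
243 hashes to 1; slot 1 is free → place at 1.
547 hashes to 8; 8 taken → place at 9.
52 hashes to 8; 8,9 taken → place at 10.
118 hashes to 8; 8,9,10 taken → place at 0.
Table: [118, 243, -, -, -, -, -, -, 624, 547, 52]
Lookup 52: h=8, probe 8,9,10 → found at 10.

3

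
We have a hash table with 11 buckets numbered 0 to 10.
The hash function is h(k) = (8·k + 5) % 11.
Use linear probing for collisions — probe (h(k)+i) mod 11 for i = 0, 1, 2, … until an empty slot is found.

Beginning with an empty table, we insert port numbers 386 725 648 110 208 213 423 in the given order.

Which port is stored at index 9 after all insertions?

386: h=2 -> slot 2
725: h=8 -> slot 8
648: h=8, probe 8,9 -> slot 9
110: h=5 -> slot 5
208: h=8, probe 8,9,10 -> slot 10
213: h=4 -> slot 4
423: h=1 -> slot 1
Table: [∅, 423, 386, ∅, 213, 110, ∅, ∅, 725, 648, 208]

648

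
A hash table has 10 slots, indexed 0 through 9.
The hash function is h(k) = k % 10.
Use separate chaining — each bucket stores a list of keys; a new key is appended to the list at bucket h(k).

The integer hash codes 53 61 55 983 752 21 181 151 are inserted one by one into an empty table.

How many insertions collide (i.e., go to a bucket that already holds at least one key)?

4

Insert 53: h=3, bucket 3 empty -> new chain.
Insert 61: h=1, bucket 1 empty -> new chain.
Insert 55: h=5, bucket 5 empty -> new chain.
Insert 983: h=3, bucket 3 nonempty -> append to chain.
Insert 752: h=2, bucket 2 empty -> new chain.
Insert 21: h=1, bucket 1 nonempty -> append to chain.
Insert 181: h=1, bucket 1 nonempty -> append to chain.
Insert 151: h=1, bucket 1 nonempty -> append to chain.
Final buckets:
0: -
1: 61 -> 21 -> 181 -> 151
2: 752
3: 53 -> 983
4: -
5: 55
6: -
7: -
8: -
9: -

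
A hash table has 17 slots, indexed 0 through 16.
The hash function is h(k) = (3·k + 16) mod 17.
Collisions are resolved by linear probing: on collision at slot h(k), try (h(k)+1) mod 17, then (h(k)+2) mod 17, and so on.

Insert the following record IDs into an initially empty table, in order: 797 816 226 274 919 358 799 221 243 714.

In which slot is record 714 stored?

4

Insert 797: h=10, slot 10 empty → index 10.
Insert 816: h=16, slot 16 empty → index 16.
Insert 226: h=14, slot 14 empty → index 14.
Insert 274: h=5, slot 5 empty → index 5.
Insert 919: h=2, slot 2 empty → index 2.
Insert 358: h=2, slot 2 occupied → index 3.
Insert 799: h=16, slot 16 occupied → index 0.
Insert 221: h=16, slots 16,0 occupied → index 1.
Insert 243: h=14, slot 14 occupied → index 15.
Insert 714: h=16, slots 16,0,1,2,3 occupied → index 4.
Table: [799, 221, 919, 358, 714, 274, —, —, —, —, 797, —, —, —, 226, 243, 816]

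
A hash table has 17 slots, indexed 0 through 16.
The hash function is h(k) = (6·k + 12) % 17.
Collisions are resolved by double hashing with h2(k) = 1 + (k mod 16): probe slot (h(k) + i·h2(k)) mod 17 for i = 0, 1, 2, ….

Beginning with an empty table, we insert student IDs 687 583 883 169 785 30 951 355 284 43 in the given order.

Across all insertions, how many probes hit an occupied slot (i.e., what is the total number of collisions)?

687 hashes to 3; slot 3 is free -> place at 3.
583 hashes to 8; slot 8 is free -> place at 8.
883 hashes to 6; slot 6 is free -> place at 6.
169 hashes to 6, h2=10; 6 taken -> place at 16.
785 hashes to 13; slot 13 is free -> place at 13.
30 hashes to 5; slot 5 is free -> place at 5.
951 hashes to 6, h2=8; 6 taken -> place at 14.
355 hashes to 0; slot 0 is free -> place at 0.
284 hashes to 16, h2=13; 16 taken -> place at 12.
43 hashes to 15; slot 15 is free -> place at 15.
Table: [355, —, —, 687, —, 30, 883, —, 583, —, —, —, 284, 785, 951, 43, 169]

3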